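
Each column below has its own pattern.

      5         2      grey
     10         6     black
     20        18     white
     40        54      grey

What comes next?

First component: 5, 10, 20, 40 → 80 (×2 each step).
Second component: ×3 each step; 2, 6, 18, 54 → 162.
Shade — repeats grey → black → white: grey, black, white, grey → black.
Putting it together: 80  162  black.

80  162  black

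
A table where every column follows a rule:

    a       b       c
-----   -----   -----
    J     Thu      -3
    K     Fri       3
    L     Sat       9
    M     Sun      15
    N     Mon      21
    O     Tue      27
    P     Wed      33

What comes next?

Column a: letters move forward 1 place in the alphabet, so J, K, L, M, N, O, P → Q.
Column b: runs through the weekdays Mon→Sun; Thu, Fri, Sat, Sun, Mon, Tue, Wed → Thu.
Column c goes -3, 3, 9, 15, 21, 27, 33 → 39 (+6 each step).
Combining the parts gives Q  Thu  39.

Q  Thu  39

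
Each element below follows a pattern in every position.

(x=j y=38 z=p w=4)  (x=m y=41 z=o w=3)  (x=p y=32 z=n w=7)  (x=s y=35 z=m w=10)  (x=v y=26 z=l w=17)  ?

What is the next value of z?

k

Z: letters move back 1 place in the alphabet, so p, o, n, m, l → k.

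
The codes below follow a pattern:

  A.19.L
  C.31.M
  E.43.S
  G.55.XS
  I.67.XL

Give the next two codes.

K.79.L, M.91.M

Letter — letters move forward 2 places in the alphabet: A, C, E, G, I → K → M.
Second component — +12 each step: 19, 31, 43, 55, 67 → 79 → 91.
Size goes L, M, S, XS, XL → L → M (runs backward through clothing sizes XS→XL).
So the next two codes are K.79.L and M.91.M.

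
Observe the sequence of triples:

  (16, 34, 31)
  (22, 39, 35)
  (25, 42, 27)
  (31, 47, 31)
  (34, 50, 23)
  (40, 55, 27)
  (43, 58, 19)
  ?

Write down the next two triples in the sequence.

(49, 63, 23), (52, 66, 15)

First value: alternating steps +6, +3, +6, +3, …; 16, 22, 25, 31, 34, 40, 43 → 49 → 52.
For the second value, alternating steps +5, +3, +5, +3, …: 34, 39, 42, 47, 50, 55, 58 → 63 → 66.
Third value: alternating steps +4, −8, +4, −8, …; 31, 35, 27, 31, 23, 27, 19 → 23 → 15.
So the next two triples are (49, 63, 23) and (52, 66, 15).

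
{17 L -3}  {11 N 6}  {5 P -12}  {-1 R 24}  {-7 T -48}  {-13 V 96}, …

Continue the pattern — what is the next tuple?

{-19 X -192}

First value: −6 each step, so 17, 11, 5, -1, -7, -13 → -19.
Letter goes L, N, P, R, T, V → X (letters move forward 2 places in the alphabet).
Third value — ×(-2) each step: -3, 6, -12, 24, -48, 96 → -192.
So the next tuple is {-19 X -192}.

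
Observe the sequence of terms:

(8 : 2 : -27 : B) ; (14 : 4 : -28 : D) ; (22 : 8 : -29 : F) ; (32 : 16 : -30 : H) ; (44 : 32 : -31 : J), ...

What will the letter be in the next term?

L

First part goes 8, 14, 22, 32, 44 → 58 (differences are 6, 8, 10, … (increasing by 2 each time)).
Second part: ×2 each step, so 2, 4, 8, 16, 32 → 64.
Third part: -27, -28, -29, -30, -31 → -32 (−1 each step).
For the letter, letters move forward 2 places in the alphabet: B, D, F, H, J → L.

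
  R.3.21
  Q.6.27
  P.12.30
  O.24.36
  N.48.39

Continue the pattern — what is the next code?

M.96.45

Letter: letters move back 1 place in the alphabet; R, Q, P, O, N → M.
Second component — ×2 each step: 3, 6, 12, 24, 48 → 96.
Third component — alternating steps +6, +3, +6, +3, …: 21, 27, 30, 36, 39 → 45.
Combining the parts gives M.96.45.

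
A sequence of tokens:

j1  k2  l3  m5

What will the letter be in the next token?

n

For the letter, letters move forward 1 place in the alphabet: j, k, l, m → n.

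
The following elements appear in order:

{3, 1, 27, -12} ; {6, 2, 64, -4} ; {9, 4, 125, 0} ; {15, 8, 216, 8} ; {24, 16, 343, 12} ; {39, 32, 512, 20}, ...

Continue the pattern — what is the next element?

First entry — each term is the sum of the two before it: 3, 6, 9, 15, 24, 39 → 63.
Second entry: ×2 each step, so 1, 2, 4, 8, 16, 32 → 64.
Third entry goes 27, 64, 125, 216, 343, 512 → 729 (perfect cubes: 3³, 4³, 5³, …).
Fourth entry: alternating steps +8, +4, +8, +4, …; -12, -4, 0, 8, 12, 20 → 24.
Putting it together: {63, 64, 729, 24}.

{63, 64, 729, 24}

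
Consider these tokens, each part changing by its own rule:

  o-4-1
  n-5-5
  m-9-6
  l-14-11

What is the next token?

k-23-17

Letter — letters move back 1 place in the alphabet: o, n, m, l → k.
Second component — each term is the sum of the two before it: 4, 5, 9, 14 → 23.
Third component: 1, 5, 6, 11 → 17 (each term is the sum of the two before it).
Putting it together: k-23-17.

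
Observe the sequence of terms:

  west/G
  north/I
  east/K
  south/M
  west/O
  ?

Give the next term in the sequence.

Direction — repeats west → north → east → south: west, north, east, south, west → north.
Letter: letters move forward 2 places in the alphabet, so G, I, K, M, O → Q.
Combining the parts gives north/Q.

north/Q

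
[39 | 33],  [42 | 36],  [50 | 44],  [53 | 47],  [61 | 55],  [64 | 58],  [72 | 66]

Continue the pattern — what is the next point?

For the first component, alternating steps +3, +8, +3, +8, …: 39, 42, 50, 53, 61, 64, 72 → 75.
Second component: 33, 36, 44, 47, 55, 58, 66 → 69 (always 6 less than the first component).
So the next point is [75 | 69].

[75 | 69]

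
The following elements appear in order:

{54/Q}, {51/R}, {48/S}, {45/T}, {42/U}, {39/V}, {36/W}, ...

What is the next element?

First coordinate: −3 each step, so 54, 51, 48, 45, 42, 39, 36 → 33.
Letter: Q, R, S, T, U, V, W → X (letters move forward 1 place in the alphabet).
Combining the parts gives {33/X}.

{33/X}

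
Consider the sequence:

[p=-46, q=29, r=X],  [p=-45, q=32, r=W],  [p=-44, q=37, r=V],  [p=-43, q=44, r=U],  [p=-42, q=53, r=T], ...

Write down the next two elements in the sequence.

[p=-41, q=64, r=S], [p=-40, q=77, r=R]

P: -46, -45, -44, -43, -42 → -41 → -40 (+1 each step).
For the q, differences are 3, 5, 7, … (increasing by 2 each time): 29, 32, 37, 44, 53 → 64 → 77.
R goes X, W, V, U, T → S → R (letters move back 1 place in the alphabet).
So the next two elements are [p=-41, q=64, r=S] and [p=-40, q=77, r=R].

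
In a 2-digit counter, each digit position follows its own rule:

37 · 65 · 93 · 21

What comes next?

59

First digit: +3 each step, mod 10, so 3, 6, 9, 2 → 5.
Second digit — −2 each step, mod 10: 7, 5, 3, 1 → 9.
So the next tag is 59.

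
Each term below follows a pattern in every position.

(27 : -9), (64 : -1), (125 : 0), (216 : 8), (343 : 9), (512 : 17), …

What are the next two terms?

First entry: perfect cubes: 3³, 4³, 5³, …; 27, 64, 125, 216, 343, 512 → 729 → 1000.
For the second entry, alternating steps +8, +1, +8, +1, …: -9, -1, 0, 8, 9, 17 → 18 → 26.
Putting the parts together: (729 : 18) and then (1000 : 26).

(729 : 18), (1000 : 26)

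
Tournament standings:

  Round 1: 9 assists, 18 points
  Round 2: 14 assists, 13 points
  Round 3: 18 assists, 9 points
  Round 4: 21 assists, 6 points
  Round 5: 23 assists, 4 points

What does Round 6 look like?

Assists: 9, 14, 18, 21, 23 → 24 (differences are 5, 4, 3, … (decreasing by 1 each time)).
For the points, together with the assists always sums to 27: 18, 13, 9, 6, 4 → 3.
Putting it together: 24 assists, 3 points.

24 assists, 3 points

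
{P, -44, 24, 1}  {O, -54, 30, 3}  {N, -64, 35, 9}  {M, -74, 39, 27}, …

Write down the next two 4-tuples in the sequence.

Letter: letters move back 1 place in the alphabet; P, O, N, M → L → K.
Second entry: −10 each step; -44, -54, -64, -74 → -84 → -94.
Third entry: differences are 6, 5, 4, … (decreasing by 1 each time), so 24, 30, 35, 39 → 42 → 44.
Fourth entry: ×3 each step, so 1, 3, 9, 27 → 81 → 243.
So the next two 4-tuples are {L, -84, 42, 81} and {K, -94, 44, 243}.

{L, -84, 42, 81}, {K, -94, 44, 243}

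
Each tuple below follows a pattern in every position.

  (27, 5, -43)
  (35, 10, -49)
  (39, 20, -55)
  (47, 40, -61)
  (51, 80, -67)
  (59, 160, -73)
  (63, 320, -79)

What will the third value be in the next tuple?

Third value: −6 each step, so -43, -49, -55, -61, -67, -73, -79 → -85.

-85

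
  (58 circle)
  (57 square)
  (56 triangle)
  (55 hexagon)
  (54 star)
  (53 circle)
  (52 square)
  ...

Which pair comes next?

(51 triangle)

First part: −1 each step; 58, 57, 56, 55, 54, 53, 52 → 51.
Shape goes circle, square, triangle, hexagon, star, circle, square → triangle (repeats circle → square → triangle → hexagon → star).
Combining the parts gives (51 triangle).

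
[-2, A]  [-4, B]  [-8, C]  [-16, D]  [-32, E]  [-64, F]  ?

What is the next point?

[-128, G]

First part: ×2 each step; -2, -4, -8, -16, -32, -64 → -128.
Letter — letters move forward 1 place in the alphabet: A, B, C, D, E, F → G.
Putting it together: [-128, G].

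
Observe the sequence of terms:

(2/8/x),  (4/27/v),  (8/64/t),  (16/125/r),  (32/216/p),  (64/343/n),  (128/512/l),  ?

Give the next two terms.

(256/729/j), (512/1000/h)

For the first slot, ×2 each step: 2, 4, 8, 16, 32, 64, 128 → 256 → 512.
Second slot: perfect cubes: 2³, 3³, 4³, …, so 8, 27, 64, 125, 216, 343, 512 → 729 → 1000.
Letter: letters move back 2 places in the alphabet; x, v, t, r, p, n, l → j → h.
So the next two terms are (256/729/j) and (512/1000/h).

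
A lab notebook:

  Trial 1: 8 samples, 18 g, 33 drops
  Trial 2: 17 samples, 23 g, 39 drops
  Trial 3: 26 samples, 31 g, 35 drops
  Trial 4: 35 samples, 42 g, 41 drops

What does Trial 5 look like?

44 samples, 56 g, 37 drops

Samples: +9 each step; 8, 17, 26, 35 → 44.
For the g, differences are 5, 8, 11, … (increasing by 3 each time): 18, 23, 31, 42 → 56.
Drops goes 33, 39, 35, 41 → 37 (alternating steps +6, −4, +6, −4, …).
Combining the parts gives 44 samples, 56 g, 37 drops.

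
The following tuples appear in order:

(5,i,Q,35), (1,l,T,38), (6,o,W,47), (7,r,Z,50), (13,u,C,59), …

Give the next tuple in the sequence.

First entry goes 5, 1, 6, 7, 13 → 20 (each term is the sum of the two before it).
First letter — letters move forward 3 places in the alphabet: i, l, o, r, u → x.
For the second letter, letters move forward 3 places in the alphabet, wrapping Z→A: Q, T, W, Z, C → F.
Fourth entry — alternating steps +3, +9, +3, +9, …: 35, 38, 47, 50, 59 → 62.
Putting it together: (20,x,F,62).

(20,x,F,62)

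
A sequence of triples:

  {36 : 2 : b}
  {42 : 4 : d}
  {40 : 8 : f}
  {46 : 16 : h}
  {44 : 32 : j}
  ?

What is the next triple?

{50 : 64 : l}

First value: 36, 42, 40, 46, 44 → 50 (alternating steps +6, −2, +6, −2, …).
Second value: ×2 each step; 2, 4, 8, 16, 32 → 64.
Letter goes b, d, f, h, j → l (letters move forward 2 places in the alphabet).
So the next triple is {50 : 64 : l}.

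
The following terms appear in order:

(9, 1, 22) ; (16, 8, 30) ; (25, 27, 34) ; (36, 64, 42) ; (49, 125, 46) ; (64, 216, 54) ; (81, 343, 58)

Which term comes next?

(100, 512, 66)

First coordinate goes 9, 16, 25, 36, 49, 64, 81 → 100 (perfect squares: 3², 4², 5², …).
Second coordinate: 1, 8, 27, 64, 125, 216, 343 → 512 (perfect cubes: 1³, 2³, 3³, …).
For the third coordinate, alternating steps +8, +4, +8, +4, …: 22, 30, 34, 42, 46, 54, 58 → 66.
So the next term is (100, 512, 66).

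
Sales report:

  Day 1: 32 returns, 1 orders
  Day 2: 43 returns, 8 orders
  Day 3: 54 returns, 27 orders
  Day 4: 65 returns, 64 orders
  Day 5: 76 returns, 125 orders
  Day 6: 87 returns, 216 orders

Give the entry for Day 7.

98 returns, 343 orders

Returns: 32, 43, 54, 65, 76, 87 → 98 (+11 each step).
Orders — perfect cubes: 1³, 2³, 3³, …: 1, 8, 27, 64, 125, 216 → 343.
Putting it together: 98 returns, 343 orders.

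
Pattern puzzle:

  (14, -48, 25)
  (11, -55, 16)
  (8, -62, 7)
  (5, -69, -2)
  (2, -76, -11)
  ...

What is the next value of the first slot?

-1

First slot goes 14, 11, 8, 5, 2 → -1 (−3 each step).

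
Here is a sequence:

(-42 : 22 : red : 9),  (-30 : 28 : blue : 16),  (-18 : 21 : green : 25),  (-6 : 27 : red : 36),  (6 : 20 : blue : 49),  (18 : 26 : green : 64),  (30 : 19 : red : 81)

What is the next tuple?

For the first entry, +12 each step: -42, -30, -18, -6, 6, 18, 30 → 42.
Second entry: alternating steps +6, −7, +6, −7, …; 22, 28, 21, 27, 20, 26, 19 → 25.
Colour goes red, blue, green, red, blue, green, red → blue (repeats red → blue → green).
Fourth entry — perfect squares: 3², 4², 5², …: 9, 16, 25, 36, 49, 64, 81 → 100.
So the next tuple is (42 : 25 : blue : 100).

(42 : 25 : blue : 100)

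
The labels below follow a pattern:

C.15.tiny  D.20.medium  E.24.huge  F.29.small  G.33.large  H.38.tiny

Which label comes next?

I.42.medium

Letter goes C, D, E, F, G, H → I (letters move forward 1 place in the alphabet).
Second component: alternating steps +5, +4, +5, +4, …, so 15, 20, 24, 29, 33, 38 → 42.
Size: repeats tiny → medium → huge → small → large; tiny, medium, huge, small, large, tiny → medium.
Putting it together: I.42.medium.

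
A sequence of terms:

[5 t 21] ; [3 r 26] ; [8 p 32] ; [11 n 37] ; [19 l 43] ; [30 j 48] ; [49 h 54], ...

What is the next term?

[79 f 59]

For the first value, each term is the sum of the two before it: 5, 3, 8, 11, 19, 30, 49 → 79.
Letter: letters move back 2 places in the alphabet, so t, r, p, n, l, j, h → f.
Third value: alternating steps +5, +6, +5, +6, …; 21, 26, 32, 37, 43, 48, 54 → 59.
Putting it together: [79 f 59].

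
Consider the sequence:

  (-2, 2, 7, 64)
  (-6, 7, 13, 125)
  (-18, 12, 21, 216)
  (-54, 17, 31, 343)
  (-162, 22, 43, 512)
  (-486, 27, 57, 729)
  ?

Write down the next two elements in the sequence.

First slot: ×3 each step; -2, -6, -18, -54, -162, -486 → -1458 → -4374.
Second slot: +5 each step, so 2, 7, 12, 17, 22, 27 → 32 → 37.
Third slot — differences are 6, 8, 10, … (increasing by 2 each time): 7, 13, 21, 31, 43, 57 → 73 → 91.
Fourth slot goes 64, 125, 216, 343, 512, 729 → 1000 → 1331 (perfect cubes: 4³, 5³, 6³, …).
Putting the parts together: (-1458, 32, 73, 1000) and then (-4374, 37, 91, 1331).

(-1458, 32, 73, 1000), (-4374, 37, 91, 1331)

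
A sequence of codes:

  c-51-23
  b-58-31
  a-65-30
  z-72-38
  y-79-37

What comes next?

x-86-45

Letter: letters move back 1 place in the alphabet, wrapping A→Z; c, b, a, z, y → x.
Second component: +7 each step, so 51, 58, 65, 72, 79 → 86.
Third component — alternating steps +8, −1, +8, −1, …: 23, 31, 30, 38, 37 → 45.
Combining the parts gives x-86-45.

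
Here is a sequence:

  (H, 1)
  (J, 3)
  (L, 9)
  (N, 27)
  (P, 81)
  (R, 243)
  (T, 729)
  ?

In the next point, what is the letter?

V

Letter: H, J, L, N, P, R, T → V (letters move forward 2 places in the alphabet).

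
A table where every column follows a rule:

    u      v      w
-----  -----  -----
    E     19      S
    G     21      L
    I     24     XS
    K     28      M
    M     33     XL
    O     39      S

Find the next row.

Column u: letters move forward 2 places in the alphabet; E, G, I, K, M, O → Q.
Column v: differences are 2, 3, 4, … (increasing by 1 each time); 19, 21, 24, 28, 33, 39 → 46.
Column w: repeats S → L → XS → M → XL; S, L, XS, M, XL, S → L.
Combining the parts gives Q  46  L.

Q  46  L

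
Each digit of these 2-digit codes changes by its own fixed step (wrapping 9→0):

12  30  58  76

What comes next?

94

First digit: 1, 3, 5, 7 → 9 (+2 each step, mod 10).
Second digit — −2 each step, mod 10: 2, 0, 8, 6 → 4.
So the next code is 94.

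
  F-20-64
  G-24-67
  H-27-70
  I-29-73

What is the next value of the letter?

Letter: letters move forward 1 place in the alphabet, so F, G, H, I → J.

J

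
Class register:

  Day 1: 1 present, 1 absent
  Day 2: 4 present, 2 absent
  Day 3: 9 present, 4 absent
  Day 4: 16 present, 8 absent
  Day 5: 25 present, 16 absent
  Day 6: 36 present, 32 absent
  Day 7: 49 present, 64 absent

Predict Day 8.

64 present, 128 absent

Present: perfect squares: 1², 2², 3², …; 1, 4, 9, 16, 25, 36, 49 → 64.
Absent: 1, 2, 4, 8, 16, 32, 64 → 128 (×2 each step).
Combining the parts gives 64 present, 128 absent.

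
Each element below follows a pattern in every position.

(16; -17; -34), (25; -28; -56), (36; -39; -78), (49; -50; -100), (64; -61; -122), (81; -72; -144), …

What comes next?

(100; -83; -166)

First value — perfect squares: 4², 5², 6², …: 16, 25, 36, 49, 64, 81 → 100.
Second value goes -17, -28, -39, -50, -61, -72 → -83 (−11 each step).
Third value: always 2 × the second value, so -34, -56, -78, -100, -122, -144 → -166.
So the next element is (100; -83; -166).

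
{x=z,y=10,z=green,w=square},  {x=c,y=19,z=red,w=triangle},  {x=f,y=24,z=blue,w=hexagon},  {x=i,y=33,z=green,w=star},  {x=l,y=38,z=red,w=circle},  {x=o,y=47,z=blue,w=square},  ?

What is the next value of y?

52

X: letters move forward 3 places in the alphabet, wrapping Z→A, so z, c, f, i, l, o → r.
Y: 10, 19, 24, 33, 38, 47 → 52 (alternating steps +9, +5, +9, +5, …).
Z — repeats green → red → blue: green, red, blue, green, red, blue → green.
W: repeats square → triangle → hexagon → star → circle, so square, triangle, hexagon, star, circle, square → triangle.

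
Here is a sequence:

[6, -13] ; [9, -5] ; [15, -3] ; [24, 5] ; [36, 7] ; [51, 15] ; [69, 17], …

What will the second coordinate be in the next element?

25

Second coordinate: alternating steps +8, +2, +8, +2, …; -13, -5, -3, 5, 7, 15, 17 → 25.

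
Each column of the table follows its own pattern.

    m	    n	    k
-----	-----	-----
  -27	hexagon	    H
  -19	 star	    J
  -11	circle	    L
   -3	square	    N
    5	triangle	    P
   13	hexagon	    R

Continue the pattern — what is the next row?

Column m: +8 each step; -27, -19, -11, -3, 5, 13 → 21.
Column n: repeats hexagon → star → circle → square → triangle; hexagon, star, circle, square, triangle, hexagon → star.
Column k: letters move forward 2 places in the alphabet, so H, J, L, N, P, R → T.
Combining the parts gives 21  star  T.

21  star  T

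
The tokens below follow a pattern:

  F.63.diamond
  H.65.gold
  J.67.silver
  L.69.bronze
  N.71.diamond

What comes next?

Letter goes F, H, J, L, N → P (letters move forward 2 places in the alphabet).
Second component: +2 each step; 63, 65, 67, 69, 71 → 73.
Rank: diamond, gold, silver, bronze, diamond → gold (repeats diamond → gold → silver → bronze).
Combining the parts gives P.73.gold.

P.73.gold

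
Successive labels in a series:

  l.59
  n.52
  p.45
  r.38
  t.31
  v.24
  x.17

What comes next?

Letter — letters move forward 2 places in the alphabet: l, n, p, r, t, v, x → z.
Second component — −7 each step: 59, 52, 45, 38, 31, 24, 17 → 10.
So the next label is z.10.

z.10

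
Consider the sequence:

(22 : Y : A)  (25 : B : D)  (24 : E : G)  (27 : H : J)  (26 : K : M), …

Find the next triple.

(29 : N : P)

First entry — alternating steps +3, −1, +3, −1, …: 22, 25, 24, 27, 26 → 29.
First letter — letters move forward 3 places in the alphabet, wrapping Z→A: Y, B, E, H, K → N.
Second letter — letters move forward 3 places in the alphabet: A, D, G, J, M → P.
Putting it together: (29 : N : P).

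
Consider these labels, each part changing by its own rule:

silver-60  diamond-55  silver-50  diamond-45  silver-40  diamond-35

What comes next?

Rank: alternates silver ↔ diamond, so silver, diamond, silver, diamond, silver, diamond → silver.
Second component goes 60, 55, 50, 45, 40, 35 → 30 (−5 each step).
Combining the parts gives silver-30.

silver-30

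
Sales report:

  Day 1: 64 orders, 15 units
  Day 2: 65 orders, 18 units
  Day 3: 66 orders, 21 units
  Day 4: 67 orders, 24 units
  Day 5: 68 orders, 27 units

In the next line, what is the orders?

Orders: 64, 65, 66, 67, 68 → 69 (+1 each step).

69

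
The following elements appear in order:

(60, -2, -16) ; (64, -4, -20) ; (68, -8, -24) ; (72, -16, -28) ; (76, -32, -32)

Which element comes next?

(80, -64, -36)

First entry: 60, 64, 68, 72, 76 → 80 (+4 each step).
Second entry: -2, -4, -8, -16, -32 → -64 (×2 each step).
Third entry goes -16, -20, -24, -28, -32 → -36 (−4 each step).
So the next element is (80, -64, -36).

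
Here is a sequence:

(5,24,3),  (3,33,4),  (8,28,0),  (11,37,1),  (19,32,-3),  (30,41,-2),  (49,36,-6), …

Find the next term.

For the first value, each term is the sum of the two before it: 5, 3, 8, 11, 19, 30, 49 → 79.
Second value: 24, 33, 28, 37, 32, 41, 36 → 45 (alternating steps +9, −5, +9, −5, …).
For the third value, alternating steps +1, −4, +1, −4, …: 3, 4, 0, 1, -3, -2, -6 → -5.
So the next term is (79,45,-5).

(79,45,-5)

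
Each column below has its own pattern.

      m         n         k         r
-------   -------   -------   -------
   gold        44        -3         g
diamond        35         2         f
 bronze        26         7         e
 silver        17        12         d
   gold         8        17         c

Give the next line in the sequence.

diamond  -1  22  b

Column m: gold, diamond, bronze, silver, gold → diamond (repeats gold → diamond → bronze → silver).
Column n — −9 each step: 44, 35, 26, 17, 8 → -1.
Column k: -3, 2, 7, 12, 17 → 22 (+5 each step).
Column r: letters move back 1 place in the alphabet; g, f, e, d, c → b.
So the next line is diamond  -1  22  b.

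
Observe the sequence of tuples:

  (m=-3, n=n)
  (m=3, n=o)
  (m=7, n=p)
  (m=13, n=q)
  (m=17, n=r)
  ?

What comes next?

M — alternating steps +6, +4, +6, +4, …: -3, 3, 7, 13, 17 → 23.
For the n, letters move forward 1 place in the alphabet: n, o, p, q, r → s.
So the next tuple is (m=23, n=s).

(m=23, n=s)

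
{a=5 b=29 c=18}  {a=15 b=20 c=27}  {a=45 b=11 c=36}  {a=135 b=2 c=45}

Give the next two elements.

{a=405 b=-7 c=54}, {a=1215 b=-16 c=63}

A: 5, 15, 45, 135 → 405 → 1215 (×3 each step).
B: 29, 20, 11, 2 → -7 → -16 (−9 each step).
C: together with the b always sums to 47; 18, 27, 36, 45 → 54 → 63.
Putting the parts together: {a=405 b=-7 c=54} and then {a=1215 b=-16 c=63}.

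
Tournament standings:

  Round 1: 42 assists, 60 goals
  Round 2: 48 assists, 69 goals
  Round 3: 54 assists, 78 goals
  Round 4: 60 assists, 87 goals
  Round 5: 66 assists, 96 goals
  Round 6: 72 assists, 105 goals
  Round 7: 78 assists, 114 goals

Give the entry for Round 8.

For the assists, +6 each step: 42, 48, 54, 60, 66, 72, 78 → 84.
Goals — +9 each step: 60, 69, 78, 87, 96, 105, 114 → 123.
Putting it together: 84 assists, 123 goals.

84 assists, 123 goals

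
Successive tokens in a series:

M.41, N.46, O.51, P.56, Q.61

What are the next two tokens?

Letter: letters move forward 1 place in the alphabet, so M, N, O, P, Q → R → S.
For the second component, +5 each step: 41, 46, 51, 56, 61 → 66 → 71.
So the next two tokens are R.66 and S.71.

R.66, S.71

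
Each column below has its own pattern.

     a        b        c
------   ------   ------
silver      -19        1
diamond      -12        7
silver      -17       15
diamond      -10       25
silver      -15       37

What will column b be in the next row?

-8

Column b: alternating steps +7, −5, +7, −5, …, so -19, -12, -17, -10, -15 → -8.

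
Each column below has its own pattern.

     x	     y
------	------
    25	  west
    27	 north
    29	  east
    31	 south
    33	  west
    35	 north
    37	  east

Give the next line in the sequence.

39  south

Column x goes 25, 27, 29, 31, 33, 35, 37 → 39 (+2 each step).
Column y: repeats west → north → east → south, so west, north, east, south, west, north, east → south.
So the next line is 39  south.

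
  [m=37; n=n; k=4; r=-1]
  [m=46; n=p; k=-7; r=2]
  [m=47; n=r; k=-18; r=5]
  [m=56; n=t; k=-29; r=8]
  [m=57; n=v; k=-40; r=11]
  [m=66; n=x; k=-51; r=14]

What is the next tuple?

[m=67; n=z; k=-62; r=17]

M goes 37, 46, 47, 56, 57, 66 → 67 (alternating steps +9, +1, +9, +1, …).
For the n, letters move forward 2 places in the alphabet: n, p, r, t, v, x → z.
K: −11 each step; 4, -7, -18, -29, -40, -51 → -62.
For the r, +3 each step: -1, 2, 5, 8, 11, 14 → 17.
So the next tuple is [m=67; n=z; k=-62; r=17].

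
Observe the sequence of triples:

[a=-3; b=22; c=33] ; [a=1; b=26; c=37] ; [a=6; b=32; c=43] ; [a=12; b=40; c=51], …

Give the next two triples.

A: differences are 4, 5, 6, … (increasing by 1 each time), so -3, 1, 6, 12 → 19 → 27.
B: 22, 26, 32, 40 → 50 → 62 (differences are 4, 6, 8, … (increasing by 2 each time)).
For the c, always 11 more than the b: 33, 37, 43, 51 → 61 → 73.
So the next two triples are [a=19; b=50; c=61] and [a=27; b=62; c=73].

[a=19; b=50; c=61], [a=27; b=62; c=73]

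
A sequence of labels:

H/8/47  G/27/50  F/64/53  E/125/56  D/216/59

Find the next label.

Letter: letters move back 1 place in the alphabet; H, G, F, E, D → C.
Second component: perfect cubes: 2³, 3³, 4³, …, so 8, 27, 64, 125, 216 → 343.
Third component: +3 each step; 47, 50, 53, 56, 59 → 62.
Putting it together: C/343/62.

C/343/62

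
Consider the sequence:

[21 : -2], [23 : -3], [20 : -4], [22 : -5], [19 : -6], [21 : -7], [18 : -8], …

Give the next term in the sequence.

[20 : -9]

First slot: alternating steps +2, −3, +2, −3, …; 21, 23, 20, 22, 19, 21, 18 → 20.
Second slot goes -2, -3, -4, -5, -6, -7, -8 → -9 (−1 each step).
So the next term is [20 : -9].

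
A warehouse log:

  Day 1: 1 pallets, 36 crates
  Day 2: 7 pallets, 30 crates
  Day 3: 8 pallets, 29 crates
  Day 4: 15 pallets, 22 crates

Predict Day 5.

Pallets goes 1, 7, 8, 15 → 23 (each term is the sum of the two before it).
Crates goes 36, 30, 29, 22 → 14 (together with the pallets always sums to 37).
Combining the parts gives 23 pallets, 14 crates.

23 pallets, 14 crates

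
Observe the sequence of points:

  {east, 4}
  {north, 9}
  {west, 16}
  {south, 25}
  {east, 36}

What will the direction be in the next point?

north

Direction: repeats east → north → west → south; east, north, west, south, east → north.
Second coordinate: 4, 9, 16, 25, 36 → 49 (perfect squares: 2², 3², 4², …).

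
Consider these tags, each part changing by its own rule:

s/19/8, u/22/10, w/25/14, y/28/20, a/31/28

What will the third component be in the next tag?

38

Third component: 8, 10, 14, 20, 28 → 38 (differences are 2, 4, 6, … (increasing by 2 each time)).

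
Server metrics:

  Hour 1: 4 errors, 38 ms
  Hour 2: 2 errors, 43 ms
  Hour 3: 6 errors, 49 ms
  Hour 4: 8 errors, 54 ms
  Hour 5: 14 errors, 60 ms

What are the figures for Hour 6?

Errors goes 4, 2, 6, 8, 14 → 22 (each term is the sum of the two before it).
Ms — alternating steps +5, +6, +5, +6, …: 38, 43, 49, 54, 60 → 65.
So the next row is 22 errors, 65 ms.

22 errors, 65 ms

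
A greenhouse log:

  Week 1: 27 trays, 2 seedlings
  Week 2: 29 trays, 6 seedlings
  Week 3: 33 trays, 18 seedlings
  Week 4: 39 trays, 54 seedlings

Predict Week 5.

Trays — differences are 2, 4, 6, … (increasing by 2 each time): 27, 29, 33, 39 → 47.
Seedlings: 2, 6, 18, 54 → 162 (×3 each step).
Putting it together: 47 trays, 162 seedlings.

47 trays, 162 seedlings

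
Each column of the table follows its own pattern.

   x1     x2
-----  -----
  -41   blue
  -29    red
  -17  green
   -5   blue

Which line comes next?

7  red

Column x1 goes -41, -29, -17, -5 → 7 (+12 each step).
Column x2 goes blue, red, green, blue → red (repeats blue → red → green).
Combining the parts gives 7  red.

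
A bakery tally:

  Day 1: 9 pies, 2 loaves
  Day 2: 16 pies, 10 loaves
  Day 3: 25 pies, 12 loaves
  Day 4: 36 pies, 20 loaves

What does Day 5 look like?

For the pies, perfect squares: 3², 4², 5², …: 9, 16, 25, 36 → 49.
Loaves goes 2, 10, 12, 20 → 22 (alternating steps +8, +2, +8, +2, …).
Putting it together: 49 pies, 22 loaves.

49 pies, 22 loaves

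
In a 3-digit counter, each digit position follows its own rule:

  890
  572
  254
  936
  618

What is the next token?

First digit: 8, 5, 2, 9, 6 → 3 (−3 each step, mod 10).
Second digit: 9, 7, 5, 3, 1 → 9 (−2 each step, mod 10).
Third digit — +2 each step, mod 10: 0, 2, 4, 6, 8 → 0.
Combining the parts gives 390.

390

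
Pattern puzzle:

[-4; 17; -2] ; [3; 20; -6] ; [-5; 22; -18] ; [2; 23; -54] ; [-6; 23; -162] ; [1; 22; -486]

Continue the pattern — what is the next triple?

[-7; 20; -1458]

First coordinate: -4, 3, -5, 2, -6, 1 → -7 (alternating steps +7, −8, +7, −8, …).
Second coordinate goes 17, 20, 22, 23, 23, 22 → 20 (differences are 3, 2, 1, … (decreasing by 1 each time)).
Third coordinate: ×3 each step, so -2, -6, -18, -54, -162, -486 → -1458.
Combining the parts gives [-7; 20; -1458].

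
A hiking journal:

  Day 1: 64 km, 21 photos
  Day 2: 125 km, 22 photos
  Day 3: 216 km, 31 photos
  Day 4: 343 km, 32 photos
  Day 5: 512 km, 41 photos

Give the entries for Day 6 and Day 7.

For the km, perfect cubes: 4³, 5³, 6³, …: 64, 125, 216, 343, 512 → 729 → 1000.
For the photos, alternating steps +1, +9, +1, +9, …: 21, 22, 31, 32, 41 → 42 → 51.
So the next two lines are 729 km, 42 photos and 1000 km, 51 photos.

729 km, 42 photos; 1000 km, 51 photos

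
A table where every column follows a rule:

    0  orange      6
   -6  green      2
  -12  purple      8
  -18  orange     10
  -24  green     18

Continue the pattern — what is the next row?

-30  purple  28

First component: −6 each step, so 0, -6, -12, -18, -24 → -30.
For the colour, repeats orange → green → purple: orange, green, purple, orange, green → purple.
Third component: 6, 2, 8, 10, 18 → 28 (each term is the sum of the two before it).
Combining the parts gives -30  purple  28.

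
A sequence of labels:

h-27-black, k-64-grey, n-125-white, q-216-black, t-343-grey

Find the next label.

For the letter, letters move forward 3 places in the alphabet: h, k, n, q, t → w.
Second component goes 27, 64, 125, 216, 343 → 512 (perfect cubes: 3³, 4³, 5³, …).
Shade — repeats black → grey → white: black, grey, white, black, grey → white.
Combining the parts gives w-512-white.

w-512-white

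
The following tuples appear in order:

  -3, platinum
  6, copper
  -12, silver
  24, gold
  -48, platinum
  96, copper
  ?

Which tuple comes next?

-192, silver

First value: -3, 6, -12, 24, -48, 96 → -192 (×(-2) each step).
Metal: repeats platinum → copper → silver → gold, so platinum, copper, silver, gold, platinum, copper → silver.
Putting it together: -192, silver.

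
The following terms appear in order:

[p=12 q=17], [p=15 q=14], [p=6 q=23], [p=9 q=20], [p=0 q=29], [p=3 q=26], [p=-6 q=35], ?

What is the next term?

[p=-3 q=32]

P — alternating steps +3, −9, +3, −9, …: 12, 15, 6, 9, 0, 3, -6 → -3.
Q: 17, 14, 23, 20, 29, 26, 35 → 32 (together with the p always sums to 29).
Combining the parts gives [p=-3 q=32].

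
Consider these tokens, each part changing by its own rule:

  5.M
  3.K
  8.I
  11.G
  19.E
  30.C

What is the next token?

49.A

First component goes 5, 3, 8, 11, 19, 30 → 49 (each term is the sum of the two before it).
Letter goes M, K, I, G, E, C → A (letters move back 2 places in the alphabet).
So the next token is 49.A.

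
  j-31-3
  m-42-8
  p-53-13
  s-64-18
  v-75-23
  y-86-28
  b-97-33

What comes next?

e-108-38

Letter goes j, m, p, s, v, y, b → e (letters move forward 3 places in the alphabet, wrapping Z→A).
Second component: +11 each step, so 31, 42, 53, 64, 75, 86, 97 → 108.
Third component — +5 each step: 3, 8, 13, 18, 23, 28, 33 → 38.
Combining the parts gives e-108-38.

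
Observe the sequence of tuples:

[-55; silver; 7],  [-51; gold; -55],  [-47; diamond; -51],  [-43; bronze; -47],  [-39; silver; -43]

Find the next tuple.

For the first part, +4 each step: -55, -51, -47, -43, -39 → -35.
Rank: repeats silver → gold → diamond → bronze; silver, gold, diamond, bronze, silver → gold.
Third part — always the previous value of the first part: 7, -55, -51, -47, -43 → -39.
Combining the parts gives [-35; gold; -39].

[-35; gold; -39]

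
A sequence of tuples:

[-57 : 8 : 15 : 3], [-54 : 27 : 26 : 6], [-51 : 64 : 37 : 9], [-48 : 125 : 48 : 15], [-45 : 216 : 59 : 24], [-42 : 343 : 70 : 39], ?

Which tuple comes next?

First entry: +3 each step, so -57, -54, -51, -48, -45, -42 → -39.
Second entry: 8, 27, 64, 125, 216, 343 → 512 (perfect cubes: 2³, 3³, 4³, …).
For the third entry, +11 each step: 15, 26, 37, 48, 59, 70 → 81.
Fourth entry goes 3, 6, 9, 15, 24, 39 → 63 (each term is the sum of the two before it).
Putting it together: [-39 : 512 : 81 : 63].

[-39 : 512 : 81 : 63]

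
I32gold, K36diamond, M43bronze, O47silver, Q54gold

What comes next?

S58diamond

Letter: letters move forward 2 places in the alphabet; I, K, M, O, Q → S.
Second component: alternating steps +4, +7, +4, +7, …; 32, 36, 43, 47, 54 → 58.
Rank goes gold, diamond, bronze, silver, gold → diamond (repeats gold → diamond → bronze → silver).
Combining the parts gives S58diamond.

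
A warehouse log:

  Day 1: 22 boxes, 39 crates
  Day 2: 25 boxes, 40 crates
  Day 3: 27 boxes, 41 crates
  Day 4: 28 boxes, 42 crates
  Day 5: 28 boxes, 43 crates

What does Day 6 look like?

27 boxes, 44 crates

Boxes: differences are 3, 2, 1, … (decreasing by 1 each time); 22, 25, 27, 28, 28 → 27.
Crates goes 39, 40, 41, 42, 43 → 44 (+1 each step).
Combining the parts gives 27 boxes, 44 crates.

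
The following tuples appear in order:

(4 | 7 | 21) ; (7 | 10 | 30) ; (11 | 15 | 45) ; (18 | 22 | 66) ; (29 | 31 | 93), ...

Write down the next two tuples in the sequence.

First part: each term is the sum of the two before it; 4, 7, 11, 18, 29 → 47 → 76.
Second part: 7, 10, 15, 22, 31 → 42 → 55 (differences are 3, 5, 7, … (increasing by 2 each time)).
Third part: 21, 30, 45, 66, 93 → 126 → 165 (always 3 × the second part).
So the next two tuples are (47 | 42 | 126) and (76 | 55 | 165).

(47 | 42 | 126), (76 | 55 | 165)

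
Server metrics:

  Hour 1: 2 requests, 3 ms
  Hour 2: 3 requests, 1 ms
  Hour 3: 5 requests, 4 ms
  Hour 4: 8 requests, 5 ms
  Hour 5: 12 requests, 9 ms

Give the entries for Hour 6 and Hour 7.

Requests: differences are 1, 2, 3, … (increasing by 1 each time); 2, 3, 5, 8, 12 → 17 → 23.
Ms — each term is the sum of the two before it: 3, 1, 4, 5, 9 → 14 → 23.
So the next two lines are 17 requests, 14 ms and 23 requests, 23 ms.

17 requests, 14 ms; 23 requests, 23 ms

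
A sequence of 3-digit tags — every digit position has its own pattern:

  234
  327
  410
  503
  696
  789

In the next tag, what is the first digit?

8

First digit — +1 each step, mod 10: 2, 3, 4, 5, 6, 7 → 8.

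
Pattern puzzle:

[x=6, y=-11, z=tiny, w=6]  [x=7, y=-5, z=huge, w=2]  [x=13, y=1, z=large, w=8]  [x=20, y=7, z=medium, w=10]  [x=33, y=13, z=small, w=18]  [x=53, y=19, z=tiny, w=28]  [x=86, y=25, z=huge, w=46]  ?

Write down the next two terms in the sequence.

X — each term is the sum of the two before it: 6, 7, 13, 20, 33, 53, 86 → 139 → 225.
Y: +6 each step, so -11, -5, 1, 7, 13, 19, 25 → 31 → 37.
Z: repeats tiny → huge → large → medium → small, so tiny, huge, large, medium, small, tiny, huge → large → medium.
W: 6, 2, 8, 10, 18, 28, 46 → 74 → 120 (each term is the sum of the two before it).
Putting the parts together: [x=139, y=31, z=large, w=74] and then [x=225, y=37, z=medium, w=120].

[x=139, y=31, z=large, w=74], [x=225, y=37, z=medium, w=120]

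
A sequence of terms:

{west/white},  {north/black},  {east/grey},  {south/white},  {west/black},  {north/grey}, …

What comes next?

{east/white}

Direction — repeats west → north → east → south: west, north, east, south, west, north → east.
Shade: repeats white → black → grey; white, black, grey, white, black, grey → white.
Putting it together: {east/white}.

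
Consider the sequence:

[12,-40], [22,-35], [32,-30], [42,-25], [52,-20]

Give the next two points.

First entry: +10 each step, so 12, 22, 32, 42, 52 → 62 → 72.
Second entry goes -40, -35, -30, -25, -20 → -15 → -10 (+5 each step).
So the next two points are [62,-15] and [72,-10].

[62,-15], [72,-10]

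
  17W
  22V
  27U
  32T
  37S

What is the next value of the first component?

First component: 17, 22, 27, 32, 37 → 42 (+5 each step).

42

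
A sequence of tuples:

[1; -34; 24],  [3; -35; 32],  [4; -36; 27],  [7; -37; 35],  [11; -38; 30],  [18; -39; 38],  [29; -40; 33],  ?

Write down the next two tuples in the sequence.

[47; -41; 41], [76; -42; 36]

For the first coordinate, each term is the sum of the two before it: 1, 3, 4, 7, 11, 18, 29 → 47 → 76.
Second coordinate: −1 each step, so -34, -35, -36, -37, -38, -39, -40 → -41 → -42.
Third coordinate: alternating steps +8, −5, +8, −5, …, so 24, 32, 27, 35, 30, 38, 33 → 41 → 36.
Putting the parts together: [47; -41; 41] and then [76; -42; 36].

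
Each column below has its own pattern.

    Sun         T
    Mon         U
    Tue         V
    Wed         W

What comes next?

Day goes Sun, Mon, Tue, Wed → Thu (runs through the weekdays Mon→Sun).
Letter — letters move forward 1 place in the alphabet: T, U, V, W → X.
Combining the parts gives Thu  X.

Thu  X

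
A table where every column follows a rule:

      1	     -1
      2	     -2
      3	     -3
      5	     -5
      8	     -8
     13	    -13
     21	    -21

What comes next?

First component: each term is the sum of the two before it; 1, 2, 3, 5, 8, 13, 21 → 34.
Second component: always the negative of the first component; -1, -2, -3, -5, -8, -13, -21 → -34.
Combining the parts gives 34  -34.

34  -34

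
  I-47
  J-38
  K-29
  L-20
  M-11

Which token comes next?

Letter: I, J, K, L, M → N (letters move forward 1 place in the alphabet).
Second component: −9 each step, so 47, 38, 29, 20, 11 → 2.
Combining the parts gives N-2.

N-2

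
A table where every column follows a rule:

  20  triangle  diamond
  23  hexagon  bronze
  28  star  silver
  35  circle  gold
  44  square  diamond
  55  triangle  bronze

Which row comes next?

For the first component, differences are 3, 5, 7, … (increasing by 2 each time): 20, 23, 28, 35, 44, 55 → 68.
Shape: repeats triangle → hexagon → star → circle → square; triangle, hexagon, star, circle, square, triangle → hexagon.
Rank: repeats diamond → bronze → silver → gold, so diamond, bronze, silver, gold, diamond, bronze → silver.
Combining the parts gives 68  hexagon  silver.

68  hexagon  silver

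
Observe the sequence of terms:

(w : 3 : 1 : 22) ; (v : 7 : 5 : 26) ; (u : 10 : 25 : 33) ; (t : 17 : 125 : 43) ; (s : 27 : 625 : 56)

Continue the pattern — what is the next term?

(r : 44 : 3125 : 72)

For the letter, letters move back 1 place in the alphabet: w, v, u, t, s → r.
Second part: 3, 7, 10, 17, 27 → 44 (each term is the sum of the two before it).
Third part goes 1, 5, 25, 125, 625 → 3125 (×5 each step).
For the fourth part, differences are 4, 7, 10, … (increasing by 3 each time): 22, 26, 33, 43, 56 → 72.
Combining the parts gives (r : 44 : 3125 : 72).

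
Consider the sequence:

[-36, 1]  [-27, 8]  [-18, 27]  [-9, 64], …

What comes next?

[0, 125]

First component — +9 each step: -36, -27, -18, -9 → 0.
For the second component, perfect cubes: 1³, 2³, 3³, …: 1, 8, 27, 64 → 125.
Combining the parts gives [0, 125].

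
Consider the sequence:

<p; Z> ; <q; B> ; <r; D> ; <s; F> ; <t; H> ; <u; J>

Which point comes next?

<v; L>

First letter: p, q, r, s, t, u → v (letters move forward 1 place in the alphabet).
Second letter: letters move forward 2 places in the alphabet, wrapping Z→A, so Z, B, D, F, H, J → L.
Combining the parts gives <v; L>.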